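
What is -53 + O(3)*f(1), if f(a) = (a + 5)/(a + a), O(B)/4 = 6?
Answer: 19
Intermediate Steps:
O(B) = 24 (O(B) = 4*6 = 24)
f(a) = (5 + a)/(2*a) (f(a) = (5 + a)/((2*a)) = (5 + a)*(1/(2*a)) = (5 + a)/(2*a))
-53 + O(3)*f(1) = -53 + 24*((½)*(5 + 1)/1) = -53 + 24*((½)*1*6) = -53 + 24*3 = -53 + 72 = 19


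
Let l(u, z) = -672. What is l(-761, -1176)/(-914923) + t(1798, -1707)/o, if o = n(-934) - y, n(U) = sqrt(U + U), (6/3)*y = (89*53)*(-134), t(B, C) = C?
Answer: -142153852237157/30461035070259349 + 1138*I*sqrt(467)/33293550463 ≈ -0.0046667 + 7.3865e-7*I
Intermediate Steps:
y = -316039 (y = ((89*53)*(-134))/2 = (4717*(-134))/2 = (1/2)*(-632078) = -316039)
n(U) = sqrt(2)*sqrt(U) (n(U) = sqrt(2*U) = sqrt(2)*sqrt(U))
o = 316039 + 2*I*sqrt(467) (o = sqrt(2)*sqrt(-934) - 1*(-316039) = sqrt(2)*(I*sqrt(934)) + 316039 = 2*I*sqrt(467) + 316039 = 316039 + 2*I*sqrt(467) ≈ 3.1604e+5 + 43.22*I)
l(-761, -1176)/(-914923) + t(1798, -1707)/o = -672/(-914923) - 1707/(316039 + 2*I*sqrt(467)) = -672*(-1/914923) - 1707/(316039 + 2*I*sqrt(467)) = 672/914923 - 1707/(316039 + 2*I*sqrt(467))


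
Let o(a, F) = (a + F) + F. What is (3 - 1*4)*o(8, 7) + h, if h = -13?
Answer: -35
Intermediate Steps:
o(a, F) = a + 2*F (o(a, F) = (F + a) + F = a + 2*F)
(3 - 1*4)*o(8, 7) + h = (3 - 1*4)*(8 + 2*7) - 13 = (3 - 4)*(8 + 14) - 13 = -1*22 - 13 = -22 - 13 = -35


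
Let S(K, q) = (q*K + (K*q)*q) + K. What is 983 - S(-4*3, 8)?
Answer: 1859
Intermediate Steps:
S(K, q) = K + K*q + K*q**2 (S(K, q) = (K*q + K*q**2) + K = K + K*q + K*q**2)
983 - S(-4*3, 8) = 983 - (-4*3)*(1 + 8 + 8**2) = 983 - (-12)*(1 + 8 + 64) = 983 - (-12)*73 = 983 - 1*(-876) = 983 + 876 = 1859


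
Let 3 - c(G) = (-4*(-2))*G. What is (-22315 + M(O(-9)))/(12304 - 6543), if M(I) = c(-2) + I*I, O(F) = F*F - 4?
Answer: -16367/5761 ≈ -2.8410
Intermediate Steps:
c(G) = 3 - 8*G (c(G) = 3 - (-4*(-2))*G = 3 - 8*G)
O(F) = -4 + F**2 (O(F) = F**2 - 4 = -4 + F**2)
M(I) = 19 + I**2 (M(I) = (3 - 8*(-2)) + I*I = (3 + 16) + I**2 = 19 + I**2)
(-22315 + M(O(-9)))/(12304 - 6543) = (-22315 + (19 + (-4 + (-9)**2)**2))/(12304 - 6543) = (-22315 + (19 + (-4 + 81)**2))/5761 = (-22315 + (19 + 77**2))*(1/5761) = (-22315 + (19 + 5929))*(1/5761) = (-22315 + 5948)*(1/5761) = -16367*1/5761 = -16367/5761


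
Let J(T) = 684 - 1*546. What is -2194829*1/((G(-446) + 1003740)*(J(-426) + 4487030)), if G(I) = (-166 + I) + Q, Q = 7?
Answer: -313547/643033610240 ≈ -4.8761e-7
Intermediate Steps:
G(I) = -159 + I (G(I) = (-166 + I) + 7 = -159 + I)
J(T) = 138 (J(T) = 684 - 546 = 138)
-2194829*1/((G(-446) + 1003740)*(J(-426) + 4487030)) = -2194829*1/((138 + 4487030)*((-159 - 446) + 1003740)) = -2194829*1/(4487168*(-605 + 1003740)) = -2194829/(4487168*1003135) = -2194829/4501235271680 = -2194829*1/4501235271680 = -313547/643033610240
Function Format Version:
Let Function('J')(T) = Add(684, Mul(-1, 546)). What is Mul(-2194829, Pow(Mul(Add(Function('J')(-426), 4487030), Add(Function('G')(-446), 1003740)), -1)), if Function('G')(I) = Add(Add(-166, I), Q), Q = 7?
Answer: Rational(-313547, 643033610240) ≈ -4.8761e-7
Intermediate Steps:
Function('G')(I) = Add(-159, I) (Function('G')(I) = Add(Add(-166, I), 7) = Add(-159, I))
Function('J')(T) = 138 (Function('J')(T) = Add(684, -546) = 138)
Mul(-2194829, Pow(Mul(Add(Function('J')(-426), 4487030), Add(Function('G')(-446), 1003740)), -1)) = Mul(-2194829, Pow(Mul(Add(138, 4487030), Add(Add(-159, -446), 1003740)), -1)) = Mul(-2194829, Pow(Mul(4487168, Add(-605, 1003740)), -1)) = Mul(-2194829, Pow(Mul(4487168, 1003135), -1)) = Mul(-2194829, Pow(4501235271680, -1)) = Mul(-2194829, Rational(1, 4501235271680)) = Rational(-313547, 643033610240)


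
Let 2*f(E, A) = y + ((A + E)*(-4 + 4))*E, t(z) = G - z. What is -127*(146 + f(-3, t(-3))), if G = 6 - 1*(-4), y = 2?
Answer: -18669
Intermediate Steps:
G = 10 (G = 6 + 4 = 10)
t(z) = 10 - z
f(E, A) = 1 (f(E, A) = (2 + ((A + E)*(-4 + 4))*E)/2 = (2 + ((A + E)*0)*E)/2 = (2 + 0*E)/2 = (2 + 0)/2 = (1/2)*2 = 1)
-127*(146 + f(-3, t(-3))) = -127*(146 + 1) = -127*147 = -18669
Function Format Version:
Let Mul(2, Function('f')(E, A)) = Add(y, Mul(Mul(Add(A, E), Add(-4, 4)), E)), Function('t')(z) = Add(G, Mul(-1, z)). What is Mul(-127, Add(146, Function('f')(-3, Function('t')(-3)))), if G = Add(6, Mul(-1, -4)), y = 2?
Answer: -18669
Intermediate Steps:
G = 10 (G = Add(6, 4) = 10)
Function('t')(z) = Add(10, Mul(-1, z))
Function('f')(E, A) = 1 (Function('f')(E, A) = Mul(Rational(1, 2), Add(2, Mul(Mul(Add(A, E), Add(-4, 4)), E))) = Mul(Rational(1, 2), Add(2, Mul(Mul(Add(A, E), 0), E))) = Mul(Rational(1, 2), Add(2, Mul(0, E))) = Mul(Rational(1, 2), Add(2, 0)) = Mul(Rational(1, 2), 2) = 1)
Mul(-127, Add(146, Function('f')(-3, Function('t')(-3)))) = Mul(-127, Add(146, 1)) = Mul(-127, 147) = -18669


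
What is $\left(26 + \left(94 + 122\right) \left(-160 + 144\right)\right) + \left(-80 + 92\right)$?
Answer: $-3418$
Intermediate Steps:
$\left(26 + \left(94 + 122\right) \left(-160 + 144\right)\right) + \left(-80 + 92\right) = \left(26 + 216 \left(-16\right)\right) + 12 = \left(26 - 3456\right) + 12 = -3430 + 12 = -3418$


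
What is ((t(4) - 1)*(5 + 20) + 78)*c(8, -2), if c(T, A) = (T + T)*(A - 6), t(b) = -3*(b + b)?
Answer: 70016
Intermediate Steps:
t(b) = -6*b
c(T, A) = 2*T*(-6 + A) (c(T, A) = (2*T)*(-6 + A) = 2*T*(-6 + A))
((t(4) - 1)*(5 + 20) + 78)*c(8, -2) = ((-6*4 - 1)*(5 + 20) + 78)*(2*8*(-6 - 2)) = ((-24 - 1)*25 + 78)*(2*8*(-8)) = (-25*25 + 78)*(-128) = (-625 + 78)*(-128) = -547*(-128) = 70016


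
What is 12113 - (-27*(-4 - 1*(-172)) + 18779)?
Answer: -2130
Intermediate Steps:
12113 - (-27*(-4 - 1*(-172)) + 18779) = 12113 - (-27*(-4 + 172) + 18779) = 12113 - (-27*168 + 18779) = 12113 - (-4536 + 18779) = 12113 - 1*14243 = 12113 - 14243 = -2130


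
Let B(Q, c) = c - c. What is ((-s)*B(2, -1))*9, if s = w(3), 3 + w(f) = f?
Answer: 0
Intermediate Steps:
w(f) = -3 + f
B(Q, c) = 0
s = 0 (s = -3 + 3 = 0)
((-s)*B(2, -1))*9 = (-1*0*0)*9 = (0*0)*9 = 0*9 = 0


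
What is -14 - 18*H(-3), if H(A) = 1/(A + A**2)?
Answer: -17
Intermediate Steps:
-14 - 18*H(-3) = -14 - 18/((-3)*(1 - 3)) = -14 - (-6)/(-2) = -14 - (-6)*(-1)/2 = -14 - 18*1/6 = -14 - 3 = -17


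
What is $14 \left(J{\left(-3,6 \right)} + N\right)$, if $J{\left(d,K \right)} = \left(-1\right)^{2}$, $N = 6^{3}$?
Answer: $3038$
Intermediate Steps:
$N = 216$
$J{\left(d,K \right)} = 1$
$14 \left(J{\left(-3,6 \right)} + N\right) = 14 \left(1 + 216\right) = 14 \cdot 217 = 3038$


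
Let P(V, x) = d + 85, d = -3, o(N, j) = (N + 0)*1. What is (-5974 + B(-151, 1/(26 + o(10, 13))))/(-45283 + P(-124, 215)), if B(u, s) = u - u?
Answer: 5974/45201 ≈ 0.13217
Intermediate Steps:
o(N, j) = N (o(N, j) = N*1 = N)
B(u, s) = 0
P(V, x) = 82 (P(V, x) = -3 + 85 = 82)
(-5974 + B(-151, 1/(26 + o(10, 13))))/(-45283 + P(-124, 215)) = (-5974 + 0)/(-45283 + 82) = -5974/(-45201) = -5974*(-1/45201) = 5974/45201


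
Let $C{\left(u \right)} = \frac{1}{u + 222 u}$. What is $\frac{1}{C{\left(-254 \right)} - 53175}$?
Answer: $- \frac{56642}{3011938351} \approx -1.8806 \cdot 10^{-5}$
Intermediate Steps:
$C{\left(u \right)} = \frac{1}{223 u}$
$\frac{1}{C{\left(-254 \right)} - 53175} = \frac{1}{\frac{1}{223 \left(-254\right)} - 53175} = \frac{1}{\frac{1}{223} \left(- \frac{1}{254}\right) - 53175} = \frac{1}{- \frac{1}{56642} - 53175} = \frac{1}{- \frac{3011938351}{56642}} = - \frac{56642}{3011938351}$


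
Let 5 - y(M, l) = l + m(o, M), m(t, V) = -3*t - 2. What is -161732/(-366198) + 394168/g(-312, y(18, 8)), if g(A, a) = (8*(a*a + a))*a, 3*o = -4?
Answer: -9013384229/18309900 ≈ -492.27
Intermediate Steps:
o = -4/3 (o = (1/3)*(-4) = -4/3 ≈ -1.3333)
m(t, V) = -2 - 3*t
y(M, l) = 3 - l (y(M, l) = 5 - (l + (-2 - 3*(-4/3))) = 5 - (l + (-2 + 4)) = 5 - (l + 2) = 5 - (2 + l) = 5 + (-2 - l) = 3 - l)
g(A, a) = a*(8*a + 8*a**2) (g(A, a) = (8*(a**2 + a))*a = (8*(a + a**2))*a = (8*a + 8*a**2)*a = a*(8*a + 8*a**2))
-161732/(-366198) + 394168/g(-312, y(18, 8)) = -161732/(-366198) + 394168/((8*(3 - 1*8)**2*(1 + (3 - 1*8)))) = -161732*(-1/366198) + 394168/((8*(3 - 8)**2*(1 + (3 - 8)))) = 80866/183099 + 394168/((8*(-5)**2*(1 - 5))) = 80866/183099 + 394168/((8*25*(-4))) = 80866/183099 + 394168/(-800) = 80866/183099 + 394168*(-1/800) = 80866/183099 - 49271/100 = -9013384229/18309900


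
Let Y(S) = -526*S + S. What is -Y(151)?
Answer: 79275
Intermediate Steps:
Y(S) = -525*S
-Y(151) = -(-525)*151 = -1*(-79275) = 79275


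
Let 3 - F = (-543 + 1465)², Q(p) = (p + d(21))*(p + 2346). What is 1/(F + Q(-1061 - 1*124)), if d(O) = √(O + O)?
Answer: -1112933/2477211418637 - 1161*√42/4954422837274 ≈ -4.5079e-7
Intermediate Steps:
d(O) = √2*√O (d(O) = √(2*O) = √2*√O)
Q(p) = (2346 + p)*(p + √42) (Q(p) = (p + √2*√21)*(p + 2346) = (p + √42)*(2346 + p) = (2346 + p)*(p + √42))
F = -850081 (F = 3 - (-543 + 1465)² = 3 - 1*922² = 3 - 1*850084 = 3 - 850084 = -850081)
1/(F + Q(-1061 - 1*124)) = 1/(-850081 + ((-1061 - 1*124)² + 2346*(-1061 - 1*124) + 2346*√42 + (-1061 - 1*124)*√42)) = 1/(-850081 + ((-1061 - 124)² + 2346*(-1061 - 124) + 2346*√42 + (-1061 - 124)*√42)) = 1/(-850081 + ((-1185)² + 2346*(-1185) + 2346*√42 - 1185*√42)) = 1/(-850081 + (1404225 - 2780010 + 2346*√42 - 1185*√42)) = 1/(-850081 + (-1375785 + 1161*√42)) = 1/(-2225866 + 1161*√42)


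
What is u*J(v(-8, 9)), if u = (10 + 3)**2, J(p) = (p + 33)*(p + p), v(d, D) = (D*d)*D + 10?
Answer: 130464620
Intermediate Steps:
v(d, D) = 10 + d*D**2 (v(d, D) = d*D**2 + 10 = 10 + d*D**2)
J(p) = 2*p*(33 + p) (J(p) = (33 + p)*(2*p) = 2*p*(33 + p))
u = 169 (u = 13**2 = 169)
u*J(v(-8, 9)) = 169*(2*(10 - 8*9**2)*(33 + (10 - 8*9**2))) = 169*(2*(10 - 8*81)*(33 + (10 - 8*81))) = 169*(2*(10 - 648)*(33 + (10 - 648))) = 169*(2*(-638)*(33 - 638)) = 169*(2*(-638)*(-605)) = 169*771980 = 130464620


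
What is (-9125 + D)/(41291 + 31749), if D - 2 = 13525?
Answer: 2201/36520 ≈ 0.060268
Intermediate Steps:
D = 13527 (D = 2 + 13525 = 13527)
(-9125 + D)/(41291 + 31749) = (-9125 + 13527)/(41291 + 31749) = 4402/73040 = 4402*(1/73040) = 2201/36520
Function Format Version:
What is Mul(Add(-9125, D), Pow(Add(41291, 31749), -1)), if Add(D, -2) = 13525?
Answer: Rational(2201, 36520) ≈ 0.060268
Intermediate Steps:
D = 13527 (D = Add(2, 13525) = 13527)
Mul(Add(-9125, D), Pow(Add(41291, 31749), -1)) = Mul(Add(-9125, 13527), Pow(Add(41291, 31749), -1)) = Mul(4402, Pow(73040, -1)) = Mul(4402, Rational(1, 73040)) = Rational(2201, 36520)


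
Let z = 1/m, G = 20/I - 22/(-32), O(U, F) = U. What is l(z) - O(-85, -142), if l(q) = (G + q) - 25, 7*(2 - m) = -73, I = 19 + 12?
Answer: 2650099/43152 ≈ 61.413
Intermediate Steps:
I = 31
m = 87/7 (m = 2 - 1/7*(-73) = 2 + 73/7 = 87/7 ≈ 12.429)
G = 661/496 (G = 20/31 - 22/(-32) = 20*(1/31) - 22*(-1/32) = 20/31 + 11/16 = 661/496 ≈ 1.3327)
z = 7/87 (z = 1/(87/7) = 7/87 ≈ 0.080460)
l(q) = -11739/496 + q (l(q) = (661/496 + q) - 25 = -11739/496 + q)
l(z) - O(-85, -142) = (-11739/496 + 7/87) - 1*(-85) = -1017821/43152 + 85 = 2650099/43152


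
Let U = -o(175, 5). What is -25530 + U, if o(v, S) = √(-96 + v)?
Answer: -25530 - √79 ≈ -25539.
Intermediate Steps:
U = -√79 (U = -√(-96 + 175) = -√79 ≈ -8.8882)
-25530 + U = -25530 - √79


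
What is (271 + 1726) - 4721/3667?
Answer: 7318278/3667 ≈ 1995.7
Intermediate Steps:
(271 + 1726) - 4721/3667 = 1997 - 4721/3667 = 7318278/3667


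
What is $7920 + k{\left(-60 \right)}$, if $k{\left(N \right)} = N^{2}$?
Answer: $11520$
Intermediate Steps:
$7920 + k{\left(-60 \right)} = 7920 + \left(-60\right)^{2} = 7920 + 3600 = 11520$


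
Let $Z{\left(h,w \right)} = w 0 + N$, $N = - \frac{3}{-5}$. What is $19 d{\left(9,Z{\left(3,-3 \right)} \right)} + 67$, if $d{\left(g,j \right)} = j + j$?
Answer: $\frac{449}{5} \approx 89.8$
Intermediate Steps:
$N = \frac{3}{5}$ ($N = \left(-3\right) \left(- \frac{1}{5}\right) = \frac{3}{5} \approx 0.6$)
$Z{\left(h,w \right)} = \frac{3}{5}$ ($Z{\left(h,w \right)} = w 0 + \frac{3}{5} = 0 + \frac{3}{5} = \frac{3}{5}$)
$d{\left(g,j \right)} = 2 j$
$19 d{\left(9,Z{\left(3,-3 \right)} \right)} + 67 = 19 \cdot 2 \cdot \frac{3}{5} + 67 = 19 \cdot \frac{6}{5} + 67 = \frac{114}{5} + 67 = \frac{449}{5}$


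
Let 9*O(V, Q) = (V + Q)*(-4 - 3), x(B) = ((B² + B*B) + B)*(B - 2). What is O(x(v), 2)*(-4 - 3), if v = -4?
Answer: -8134/9 ≈ -903.78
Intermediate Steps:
x(B) = (-2 + B)*(B + 2*B²) (x(B) = ((B² + B²) + B)*(-2 + B) = (2*B² + B)*(-2 + B) = (B + 2*B²)*(-2 + B) = (-2 + B)*(B + 2*B²))
O(V, Q) = -7*Q/9 - 7*V/9 (O(V, Q) = ((V + Q)*(-4 - 3))/9 = ((Q + V)*(-7))/9 = (-7*Q - 7*V)/9 = -7*Q/9 - 7*V/9)
O(x(v), 2)*(-4 - 3) = (-7/9*2 - (-28)*(-2 - 3*(-4) + 2*(-4)²)/9)*(-4 - 3) = (-14/9 - (-28)*(-2 + 12 + 2*16)/9)*(-7) = (-14/9 - (-28)*(-2 + 12 + 32)/9)*(-7) = (-14/9 - (-28)*42/9)*(-7) = (-14/9 - 7/9*(-168))*(-7) = (-14/9 + 392/3)*(-7) = (1162/9)*(-7) = -8134/9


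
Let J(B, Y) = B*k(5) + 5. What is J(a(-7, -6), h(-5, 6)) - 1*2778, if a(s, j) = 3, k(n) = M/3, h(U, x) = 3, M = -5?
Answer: -2778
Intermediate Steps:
k(n) = -5/3
J(B, Y) = 5 - 5*B/3 (J(B, Y) = B*(-5/3) + 5 = -5*B/3 + 5 = 5 - 5*B/3)
J(a(-7, -6), h(-5, 6)) - 1*2778 = (5 - 5/3*3) - 1*2778 = (5 - 5) - 2778 = 0 - 2778 = -2778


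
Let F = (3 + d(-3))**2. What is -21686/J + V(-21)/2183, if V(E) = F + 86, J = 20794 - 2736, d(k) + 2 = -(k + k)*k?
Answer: -20284394/19710307 ≈ -1.0291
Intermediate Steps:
d(k) = -2 - 2*k**2 (d(k) = -2 - (k + k)*k = -2 - 2*k*k = -2 - 2*k**2)
J = 18058
F = 289 (F = (3 + (-2 - 2*(-3)**2))**2 = (3 + (-2 - 2*9))**2 = (3 + (-2 - 18))**2 = (3 - 20)**2 = (-17)**2 = 289)
V(E) = 375 (V(E) = 289 + 86 = 375)
-21686/J + V(-21)/2183 = -21686/18058 + 375/2183 = -21686*1/18058 + 375*(1/2183) = -10843/9029 + 375/2183 = -20284394/19710307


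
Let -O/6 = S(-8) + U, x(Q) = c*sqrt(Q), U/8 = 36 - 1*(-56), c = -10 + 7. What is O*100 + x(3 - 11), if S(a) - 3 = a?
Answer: -438600 - 6*I*sqrt(2) ≈ -4.386e+5 - 8.4853*I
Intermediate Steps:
S(a) = 3 + a
c = -3
U = 736 (U = 8*(36 - 1*(-56)) = 8*(36 + 56) = 8*92 = 736)
x(Q) = -3*sqrt(Q)
O = -4386 (O = -6*((3 - 8) + 736) = -6*(-5 + 736) = -6*731 = -4386)
O*100 + x(3 - 11) = -4386*100 - 3*sqrt(3 - 11) = -438600 - 6*I*sqrt(2)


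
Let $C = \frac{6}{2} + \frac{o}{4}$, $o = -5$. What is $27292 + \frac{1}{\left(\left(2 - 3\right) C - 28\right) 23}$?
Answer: $\frac{74698200}{2737} \approx 27292.0$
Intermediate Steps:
$C = \frac{7}{4}$ ($C = \frac{6}{2} - \frac{5}{4} = 6 \cdot \frac{1}{2} - \frac{5}{4} = 3 - \frac{5}{4} = \frac{7}{4} \approx 1.75$)
$27292 + \frac{1}{\left(\left(2 - 3\right) C - 28\right) 23} = 27292 + \frac{1}{\left(\left(2 - 3\right) \frac{7}{4} - 28\right) 23} = 27292 + \frac{1}{\left(\left(-1\right) \frac{7}{4} - 28\right) 23} = 27292 + \frac{1}{\left(- \frac{7}{4} - 28\right) 23} = 27292 + \frac{1}{\left(- \frac{119}{4}\right) 23} = 27292 + \frac{1}{- \frac{2737}{4}} = 27292 - \frac{4}{2737} = \frac{74698200}{2737}$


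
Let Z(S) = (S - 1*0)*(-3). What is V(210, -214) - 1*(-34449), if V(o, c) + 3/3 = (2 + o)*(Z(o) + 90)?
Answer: -80032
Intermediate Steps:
Z(S) = -3*S (Z(S) = (S + 0)*(-3) = S*(-3) = -3*S)
V(o, c) = -1 + (2 + o)*(90 - 3*o) (V(o, c) = -1 + (2 + o)*(-3*o + 90) = -1 + (2 + o)*(90 - 3*o))
V(210, -214) - 1*(-34449) = (179 - 3*210² + 84*210) - 1*(-34449) = (179 - 3*44100 + 17640) + 34449 = (179 - 132300 + 17640) + 34449 = -114481 + 34449 = -80032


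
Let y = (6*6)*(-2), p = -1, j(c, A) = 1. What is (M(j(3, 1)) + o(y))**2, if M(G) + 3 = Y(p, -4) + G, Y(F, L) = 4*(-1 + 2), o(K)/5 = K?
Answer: 128164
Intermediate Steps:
y = -72 (y = 36*(-2) = -72)
o(K) = 5*K
Y(F, L) = 4 (Y(F, L) = 4*1 = 4)
M(G) = 1 + G (M(G) = -3 + (4 + G) = 1 + G)
(M(j(3, 1)) + o(y))**2 = ((1 + 1) + 5*(-72))**2 = (2 - 360)**2 = (-358)**2 = 128164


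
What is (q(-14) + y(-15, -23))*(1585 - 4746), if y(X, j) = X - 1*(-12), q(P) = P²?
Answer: -610073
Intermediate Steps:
y(X, j) = 12 + X (y(X, j) = X + 12 = 12 + X)
(q(-14) + y(-15, -23))*(1585 - 4746) = ((-14)² + (12 - 15))*(1585 - 4746) = (196 - 3)*(-3161) = 193*(-3161) = -610073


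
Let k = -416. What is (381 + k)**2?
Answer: 1225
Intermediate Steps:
(381 + k)**2 = (381 - 416)**2 = (-35)**2 = 1225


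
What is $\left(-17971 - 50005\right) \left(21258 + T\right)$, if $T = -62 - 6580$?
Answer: $-993537216$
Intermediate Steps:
$T = -6642$ ($T = -62 - 6580 = -6642$)
$\left(-17971 - 50005\right) \left(21258 + T\right) = \left(-17971 - 50005\right) \left(21258 - 6642\right) = \left(-67976\right) 14616 = -993537216$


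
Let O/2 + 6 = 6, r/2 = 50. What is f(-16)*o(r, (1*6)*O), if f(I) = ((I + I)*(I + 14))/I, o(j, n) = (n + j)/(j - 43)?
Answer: -400/57 ≈ -7.0175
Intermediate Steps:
r = 100 (r = 2*50 = 100)
O = 0 (O = -12 + 2*6 = -12 + 12 = 0)
o(j, n) = (j + n)/(-43 + j)
f(I) = 28 + 2*I (f(I) = ((2*I)*(14 + I))/I = (2*I*(14 + I))/I = 28 + 2*I)
f(-16)*o(r, (1*6)*O) = (28 + 2*(-16))*((100 + (1*6)*0)/(-43 + 100)) = (28 - 32)*((100 + 6*0)/57) = -4*(100 + 0)/57 = -4*100/57 = -400/57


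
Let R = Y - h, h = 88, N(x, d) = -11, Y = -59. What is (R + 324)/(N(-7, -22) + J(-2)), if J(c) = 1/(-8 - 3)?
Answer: -1947/122 ≈ -15.959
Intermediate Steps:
J(c) = -1/11 (J(c) = 1/(-11) = -1/11)
R = -147 (R = -59 - 1*88 = -59 - 88 = -147)
(R + 324)/(N(-7, -22) + J(-2)) = (-147 + 324)/(-11 - 1/11) = 177/(-122/11) = 177*(-11/122) = -1947/122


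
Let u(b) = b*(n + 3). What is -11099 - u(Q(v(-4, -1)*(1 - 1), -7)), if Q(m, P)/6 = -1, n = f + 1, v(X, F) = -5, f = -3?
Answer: -11093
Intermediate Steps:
n = -2 (n = -3 + 1 = -2)
Q(m, P) = -6 (Q(m, P) = 6*(-1) = -6)
u(b) = b (u(b) = b*(-2 + 3) = b*1 = b)
-11099 - u(Q(v(-4, -1)*(1 - 1), -7)) = -11099 - 1*(-6) = -11099 + 6 = -11093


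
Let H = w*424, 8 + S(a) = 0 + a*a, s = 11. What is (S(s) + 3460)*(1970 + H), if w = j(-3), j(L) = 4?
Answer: 13098618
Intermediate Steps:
w = 4
S(a) = -8 + a**2 (S(a) = -8 + (0 + a*a) = -8 + (0 + a**2) = -8 + a**2)
H = 1696 (H = 4*424 = 1696)
(S(s) + 3460)*(1970 + H) = ((-8 + 11**2) + 3460)*(1970 + 1696) = ((-8 + 121) + 3460)*3666 = (113 + 3460)*3666 = 3573*3666 = 13098618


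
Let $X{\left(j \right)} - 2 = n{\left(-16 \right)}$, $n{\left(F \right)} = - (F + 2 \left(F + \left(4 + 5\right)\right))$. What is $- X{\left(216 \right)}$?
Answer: $-32$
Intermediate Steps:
$n{\left(F \right)} = -18 - 3 F$ ($n{\left(F \right)} = - (F + 2 \left(F + 9\right)) = - (F + 2 \left(9 + F\right)) = - (F + \left(18 + 2 F\right)) = - (18 + 3 F) = -18 - 3 F$)
$X{\left(j \right)} = 32$ ($X{\left(j \right)} = 2 - -30 = 2 + \left(-18 + 48\right) = 2 + 30 = 32$)
$- X{\left(216 \right)} = \left(-1\right) 32 = -32$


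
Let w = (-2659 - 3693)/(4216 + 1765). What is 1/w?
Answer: -5981/6352 ≈ -0.94159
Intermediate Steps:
w = -6352/5981 ≈ -1.0620
1/w = 1/(-6352/5981) = -5981/6352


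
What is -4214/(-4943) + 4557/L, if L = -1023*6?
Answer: 35917/326238 ≈ 0.11009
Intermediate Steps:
L = -6138
-4214/(-4943) + 4557/L = -4214/(-4943) + 4557/(-6138) = -4214*(-1/4943) + 4557*(-1/6138) = 4214/4943 - 49/66 = 35917/326238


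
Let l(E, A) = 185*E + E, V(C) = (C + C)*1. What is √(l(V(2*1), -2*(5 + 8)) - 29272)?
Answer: 4*I*√1783 ≈ 168.9*I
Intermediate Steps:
V(C) = 2*C (V(C) = (2*C)*1 = 2*C)
l(E, A) = 186*E
√(l(V(2*1), -2*(5 + 8)) - 29272) = √(186*(2*(2*1)) - 29272) = √(186*(2*2) - 29272) = √(186*4 - 29272) = √(744 - 29272) = √(-28528) = 4*I*√1783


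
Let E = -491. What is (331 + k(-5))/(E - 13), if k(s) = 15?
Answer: -173/252 ≈ -0.68651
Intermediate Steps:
(331 + k(-5))/(E - 13) = (331 + 15)/(-491 - 13) = 346/(-504) = 346*(-1/504) = -173/252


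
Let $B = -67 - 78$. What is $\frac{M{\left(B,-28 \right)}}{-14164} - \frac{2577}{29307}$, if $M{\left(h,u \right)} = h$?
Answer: $- \frac{10750371}{138368116} \approx -0.077694$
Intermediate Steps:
$B = -145$ ($B = -67 - 78 = -145$)
$\frac{M{\left(B,-28 \right)}}{-14164} - \frac{2577}{29307} = - \frac{145}{-14164} - \frac{2577}{29307} = \left(-145\right) \left(- \frac{1}{14164}\right) - \frac{859}{9769} = \frac{145}{14164} - \frac{859}{9769} = - \frac{10750371}{138368116}$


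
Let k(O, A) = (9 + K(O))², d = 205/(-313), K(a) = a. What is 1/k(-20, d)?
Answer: 1/121 ≈ 0.0082645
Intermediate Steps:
d = -205/313 (d = 205*(-1/313) = -205/313 ≈ -0.65495)
k(O, A) = (9 + O)²
1/k(-20, d) = 1/((9 - 20)²) = 1/((-11)²) = 1/121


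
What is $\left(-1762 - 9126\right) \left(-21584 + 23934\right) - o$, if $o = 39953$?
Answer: $-25626753$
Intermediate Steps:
$\left(-1762 - 9126\right) \left(-21584 + 23934\right) - o = \left(-1762 - 9126\right) \left(-21584 + 23934\right) - 39953 = \left(-10888\right) 2350 - 39953 = -25586800 - 39953 = -25626753$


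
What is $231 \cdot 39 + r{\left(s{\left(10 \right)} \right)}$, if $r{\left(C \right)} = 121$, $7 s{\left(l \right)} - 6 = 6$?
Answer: $9130$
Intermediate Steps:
$s{\left(l \right)} = \frac{12}{7}$ ($s{\left(l \right)} = \frac{6}{7} + \frac{1}{7} \cdot 6 = \frac{6}{7} + \frac{6}{7} = \frac{12}{7}$)
$231 \cdot 39 + r{\left(s{\left(10 \right)} \right)} = 231 \cdot 39 + 121 = 9009 + 121 = 9130$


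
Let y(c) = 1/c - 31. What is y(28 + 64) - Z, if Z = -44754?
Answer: 4114517/92 ≈ 44723.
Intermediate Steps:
y(c) = -31 + 1/c
y(28 + 64) - Z = (-31 + 1/(28 + 64)) - 1*(-44754) = (-31 + 1/92) + 44754 = -2851/92 + 44754 = 4114517/92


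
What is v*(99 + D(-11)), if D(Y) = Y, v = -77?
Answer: -6776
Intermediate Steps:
v*(99 + D(-11)) = -77*(99 - 11) = -77*88 = -6776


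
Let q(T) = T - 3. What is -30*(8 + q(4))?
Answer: -270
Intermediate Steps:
q(T) = -3 + T
-30*(8 + q(4)) = -30*(8 + (-3 + 4)) = -30*(8 + 1) = -30*9 = -270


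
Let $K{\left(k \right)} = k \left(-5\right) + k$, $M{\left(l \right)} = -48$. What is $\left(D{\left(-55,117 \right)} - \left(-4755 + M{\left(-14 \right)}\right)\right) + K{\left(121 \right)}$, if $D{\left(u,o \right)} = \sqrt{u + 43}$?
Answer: $4319 + 2 i \sqrt{3} \approx 4319.0 + 3.4641 i$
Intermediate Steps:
$D{\left(u,o \right)} = \sqrt{43 + u}$
$K{\left(k \right)} = - 4 k$ ($K{\left(k \right)} = - 5 k + k = - 4 k$)
$\left(D{\left(-55,117 \right)} - \left(-4755 + M{\left(-14 \right)}\right)\right) + K{\left(121 \right)} = \left(\sqrt{43 - 55} + \left(4755 - -48\right)\right) - 484 = \left(\sqrt{-12} + \left(4755 + 48\right)\right) - 484 = \left(2 i \sqrt{3} + 4803\right) - 484 = \left(4803 + 2 i \sqrt{3}\right) - 484 = 4319 + 2 i \sqrt{3}$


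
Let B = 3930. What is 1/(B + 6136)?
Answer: 1/10066 ≈ 9.9344e-5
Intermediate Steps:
1/(B + 6136) = 1/(3930 + 6136) = 1/10066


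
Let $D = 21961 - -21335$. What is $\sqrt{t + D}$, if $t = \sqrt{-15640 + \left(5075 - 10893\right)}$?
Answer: $\sqrt{43296 + i \sqrt{21458}} \approx 208.08 + 0.352 i$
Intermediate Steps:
$D = 43296$ ($D = 21961 + 21335 = 43296$)
$t = i \sqrt{21458}$ ($t = \sqrt{-15640 + \left(5075 - 10893\right)} = \sqrt{-15640 - 5818} = \sqrt{-21458} = i \sqrt{21458} \approx 146.49 i$)
$\sqrt{t + D} = \sqrt{i \sqrt{21458} + 43296} = \sqrt{43296 + i \sqrt{21458}}$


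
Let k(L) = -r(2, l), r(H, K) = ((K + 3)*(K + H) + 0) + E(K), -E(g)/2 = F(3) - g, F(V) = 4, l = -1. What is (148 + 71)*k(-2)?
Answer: 1752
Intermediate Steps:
E(g) = -8 + 2*g (E(g) = -2*(4 - g) = -8 + 2*g)
r(H, K) = -8 + 2*K + (3 + K)*(H + K) (r(H, K) = ((K + 3)*(K + H) + 0) + (-8 + 2*K) = ((3 + K)*(H + K) + 0) + (-8 + 2*K) = (3 + K)*(H + K) + (-8 + 2*K) = -8 + 2*K + (3 + K)*(H + K))
k(L) = 8 (k(L) = -(-8 + (-1)² + 3*2 + 5*(-1) + 2*(-1)) = -(-8 + 1 + 6 - 5 - 2) = -1*(-8) = 8)
(148 + 71)*k(-2) = (148 + 71)*8 = 219*8 = 1752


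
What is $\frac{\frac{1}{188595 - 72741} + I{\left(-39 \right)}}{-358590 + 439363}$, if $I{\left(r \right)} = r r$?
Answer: $\frac{176213935}{9357875142} \approx 0.018831$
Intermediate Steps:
$I{\left(r \right)} = r^{2}$
$\frac{\frac{1}{188595 - 72741} + I{\left(-39 \right)}}{-358590 + 439363} = \frac{\frac{1}{188595 - 72741} + \left(-39\right)^{2}}{-358590 + 439363} = \frac{\frac{1}{115854} + 1521}{80773} = \left(\frac{1}{115854} + 1521\right) \frac{1}{80773} = \frac{176213935}{115854} \cdot \frac{1}{80773} = \frac{176213935}{9357875142}$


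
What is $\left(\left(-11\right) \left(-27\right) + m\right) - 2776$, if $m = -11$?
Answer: $-2490$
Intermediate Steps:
$\left(\left(-11\right) \left(-27\right) + m\right) - 2776 = \left(\left(-11\right) \left(-27\right) - 11\right) - 2776 = \left(297 - 11\right) - 2776 = 286 - 2776 = -2490$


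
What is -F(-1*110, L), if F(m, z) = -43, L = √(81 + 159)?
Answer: 43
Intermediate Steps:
L = 4*√15 (L = √240 = 4*√15 ≈ 15.492)
-F(-1*110, L) = -1*(-43) = 43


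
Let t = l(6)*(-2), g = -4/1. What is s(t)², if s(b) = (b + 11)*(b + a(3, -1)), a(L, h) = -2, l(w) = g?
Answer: 12996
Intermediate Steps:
g = -4 (g = -4*1 = -4)
l(w) = -4
t = 8 (t = -4*(-2) = 8)
s(b) = (-2 + b)*(11 + b) (s(b) = (b + 11)*(b - 2) = (11 + b)*(-2 + b) = (-2 + b)*(11 + b))
s(t)² = (-22 + 8² + 9*8)² = (-22 + 64 + 72)² = 114² = 12996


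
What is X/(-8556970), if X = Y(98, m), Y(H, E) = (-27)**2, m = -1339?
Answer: -729/8556970 ≈ -8.5194e-5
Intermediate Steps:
Y(H, E) = 729
X = 729
X/(-8556970) = 729/(-8556970) = 729*(-1/8556970) = -729/8556970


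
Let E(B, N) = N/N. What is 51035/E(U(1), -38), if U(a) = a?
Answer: 51035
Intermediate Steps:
E(B, N) = 1
51035/E(U(1), -38) = 51035/1 = 51035*1 = 51035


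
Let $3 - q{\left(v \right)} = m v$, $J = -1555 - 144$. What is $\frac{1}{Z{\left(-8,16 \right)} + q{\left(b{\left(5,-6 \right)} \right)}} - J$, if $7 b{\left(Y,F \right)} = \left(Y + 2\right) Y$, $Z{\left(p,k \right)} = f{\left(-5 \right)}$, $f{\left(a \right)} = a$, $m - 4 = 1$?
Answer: $\frac{45872}{27} \approx 1699.0$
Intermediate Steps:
$m = 5$ ($m = 4 + 1 = 5$)
$Z{\left(p,k \right)} = -5$
$J = -1699$
$b{\left(Y,F \right)} = \frac{Y \left(2 + Y\right)}{7}$ ($b{\left(Y,F \right)} = \frac{\left(Y + 2\right) Y}{7} = \frac{\left(2 + Y\right) Y}{7} = \frac{Y \left(2 + Y\right)}{7}$)
$q{\left(v \right)} = 3 - 5 v$
$\frac{1}{Z{\left(-8,16 \right)} + q{\left(b{\left(5,-6 \right)} \right)}} - J = \frac{1}{-5 + \left(3 - 5 \cdot \frac{1}{7} \cdot 5 \left(2 + 5\right)\right)} - -1699 = \frac{1}{-5 + \left(3 - 5 \cdot \frac{1}{7} \cdot 5 \cdot 7\right)} + 1699 = \frac{1}{-5 + \left(3 - 25\right)} + 1699 = \frac{1}{-5 - 22} + 1699 = \frac{1}{-27} + 1699 = - \frac{1}{27} + 1699 = \frac{45872}{27}$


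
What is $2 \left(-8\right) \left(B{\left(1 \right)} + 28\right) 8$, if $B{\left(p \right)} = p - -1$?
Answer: $-3840$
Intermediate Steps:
$B{\left(p \right)} = 1 + p$ ($B{\left(p \right)} = p + 1 = 1 + p$)
$2 \left(-8\right) \left(B{\left(1 \right)} + 28\right) 8 = 2 \left(-8\right) \left(\left(1 + 1\right) + 28\right) 8 = - 16 \left(2 + 28\right) 8 = \left(-16\right) 30 \cdot 8 = \left(-480\right) 8 = -3840$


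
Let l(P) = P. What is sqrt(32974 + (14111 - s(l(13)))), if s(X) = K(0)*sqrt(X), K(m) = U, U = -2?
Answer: sqrt(47085 + 2*sqrt(13)) ≈ 217.01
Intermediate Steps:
K(m) = -2
s(X) = -2*sqrt(X)
sqrt(32974 + (14111 - s(l(13)))) = sqrt(32974 + (14111 - (-2)*sqrt(13))) = sqrt(32974 + (14111 + 2*sqrt(13))) = sqrt(47085 + 2*sqrt(13))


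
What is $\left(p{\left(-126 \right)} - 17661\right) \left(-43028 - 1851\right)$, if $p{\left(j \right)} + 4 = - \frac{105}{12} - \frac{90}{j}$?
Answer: $\frac{22208148755}{28} \approx 7.9315 \cdot 10^{8}$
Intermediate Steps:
$p{\left(j \right)} = - \frac{51}{4} - \frac{90}{j}$ ($p{\left(j \right)} = -4 - \left(\frac{35}{4} + \frac{90}{j}\right) = - \frac{51}{4} - \frac{90}{j}$)
$\left(p{\left(-126 \right)} - 17661\right) \left(-43028 - 1851\right) = \left(\left(- \frac{51}{4} - \frac{90}{-126}\right) - 17661\right) \left(-43028 - 1851\right) = \left(\left(- \frac{51}{4} - - \frac{5}{7}\right) - 17661\right) \left(-43028 - 1851\right) = \left(\left(- \frac{51}{4} + \frac{5}{7}\right) - 17661\right) \left(-44879\right) = \left(- \frac{337}{28} - 17661\right) \left(-44879\right) = \left(- \frac{494845}{28}\right) \left(-44879\right) = \frac{22208148755}{28}$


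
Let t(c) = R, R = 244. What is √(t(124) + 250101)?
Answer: √250345 ≈ 500.34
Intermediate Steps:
t(c) = 244
√(t(124) + 250101) = √(244 + 250101) = √250345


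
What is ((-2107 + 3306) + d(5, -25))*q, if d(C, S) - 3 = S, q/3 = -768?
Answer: -2711808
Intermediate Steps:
q = -2304 (q = 3*(-768) = -2304)
d(C, S) = 3 + S
((-2107 + 3306) + d(5, -25))*q = ((-2107 + 3306) + (3 - 25))*(-2304) = (1199 - 22)*(-2304) = 1177*(-2304) = -2711808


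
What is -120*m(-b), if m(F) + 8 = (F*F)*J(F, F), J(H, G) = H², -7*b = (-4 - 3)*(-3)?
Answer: -8760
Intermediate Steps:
b = -3 (b = -(-4 - 3)*(-3)/7 = -(-1)*(-3) = -⅐*21 = -3)
m(F) = -8 + F⁴ (m(F) = -8 + (F*F)*F² = -8 + F²*F² = -8 + F⁴)
-120*m(-b) = -120*(-8 + (-1*(-3))⁴) = -120*(-8 + 3⁴) = -120*(-8 + 81) = -120*73 = -8760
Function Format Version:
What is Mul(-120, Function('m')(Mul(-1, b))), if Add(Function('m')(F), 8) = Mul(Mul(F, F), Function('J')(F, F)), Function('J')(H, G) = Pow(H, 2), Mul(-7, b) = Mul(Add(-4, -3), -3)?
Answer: -8760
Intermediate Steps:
b = -3 (b = Mul(Rational(-1, 7), Mul(Add(-4, -3), -3)) = Mul(Rational(-1, 7), Mul(-7, -3)) = Mul(Rational(-1, 7), 21) = -3)
Function('m')(F) = Add(-8, Pow(F, 4)) (Function('m')(F) = Add(-8, Mul(Mul(F, F), Pow(F, 2))) = Add(-8, Mul(Pow(F, 2), Pow(F, 2))) = Add(-8, Pow(F, 4)))
Mul(-120, Function('m')(Mul(-1, b))) = Mul(-120, Add(-8, Pow(Mul(-1, -3), 4))) = Mul(-120, Add(-8, Pow(3, 4))) = Mul(-120, Add(-8, 81)) = Mul(-120, 73) = -8760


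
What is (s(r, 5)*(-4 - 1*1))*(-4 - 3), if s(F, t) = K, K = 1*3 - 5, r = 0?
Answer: -70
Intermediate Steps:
K = -2 (K = 3 - 5 = -2)
s(F, t) = -2
(s(r, 5)*(-4 - 1*1))*(-4 - 3) = (-2*(-4 - 1*1))*(-4 - 3) = -2*(-4 - 1)*(-7) = -2*(-5)*(-7) = 10*(-7) = -70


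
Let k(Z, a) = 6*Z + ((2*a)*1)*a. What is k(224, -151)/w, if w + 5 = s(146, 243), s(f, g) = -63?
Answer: -23473/34 ≈ -690.38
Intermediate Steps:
w = -68 (w = -5 - 63 = -68)
k(Z, a) = 2*a² + 6*Z (k(Z, a) = 6*Z + (2*a)*a = 6*Z + 2*a² = 2*a² + 6*Z)
k(224, -151)/w = (2*(-151)² + 6*224)/(-68) = (2*22801 + 1344)*(-1/68) = (45602 + 1344)*(-1/68) = 46946*(-1/68) = -23473/34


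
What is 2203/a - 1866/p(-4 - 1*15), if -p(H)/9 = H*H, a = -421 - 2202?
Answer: -754343/2840709 ≈ -0.26555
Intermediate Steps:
a = -2623
p(H) = -9*H² (p(H) = -9*H*H = -9*H²)
2203/a - 1866/p(-4 - 1*15) = 2203/(-2623) - 1866*(-1/(9*(-4 - 1*15)²)) = 2203*(-1/2623) - 1866*(-1/(9*(-4 - 15)²)) = -2203/2623 - 1866/((-9*(-19)²)) = -2203/2623 - 1866/((-9*361)) = -2203/2623 - 1866/(-3249) = -2203/2623 - 1866*(-1/3249) = -2203/2623 + 622/1083 = -754343/2840709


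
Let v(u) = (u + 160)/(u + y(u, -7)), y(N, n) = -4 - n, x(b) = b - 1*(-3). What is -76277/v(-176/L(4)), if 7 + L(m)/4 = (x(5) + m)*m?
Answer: -6025883/6516 ≈ -924.78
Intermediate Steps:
x(b) = 3 + b (x(b) = b + 3 = 3 + b)
L(m) = -28 + 4*m*(8 + m) (L(m) = -28 + 4*(((3 + 5) + m)*m) = -28 + 4*((8 + m)*m) = -28 + 4*(m*(8 + m)) = -28 + 4*m*(8 + m))
v(u) = (160 + u)/(3 + u) (v(u) = (u + 160)/(u + (-4 - 1*(-7))) = (160 + u)/(u + (-4 + 7)) = (160 + u)/(u + 3) = (160 + u)/(3 + u))
-76277/v(-176/L(4)) = -76277*(3 - 176/(-28 + 4*4² + 32*4))/(160 - 176/(-28 + 4*4² + 32*4)) = -76277*(3 - 176/(-28 + 4*16 + 128))/(160 - 176/(-28 + 4*16 + 128)) = -76277*(3 - 176/(-28 + 64 + 128))/(160 - 176/(-28 + 64 + 128)) = -76277*(3 - 176/164)/(160 - 176/164) = -76277*(3 - 176*1/164)/(160 - 176*1/164) = -76277*(3 - 44/41)/(160 - 44/41) = -76277/((6516/41)/(79/41)) = -76277/((41/79)*(6516/41)) = -76277/6516/79 = -76277*79/6516 = -6025883/6516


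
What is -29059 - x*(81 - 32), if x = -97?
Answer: -24306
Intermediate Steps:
-29059 - x*(81 - 32) = -29059 - (-97)*(81 - 32) = -29059 - (-97)*49 = -29059 - 1*(-4753) = -29059 + 4753 = -24306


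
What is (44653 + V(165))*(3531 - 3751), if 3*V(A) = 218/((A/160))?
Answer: -88552460/9 ≈ -9.8392e+6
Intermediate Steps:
V(A) = 34880/(3*A) (V(A) = (218/((A/160)))/3 = (218*(160/A))/3 = (34880/A)/3 = 34880/(3*A))
(44653 + V(165))*(3531 - 3751) = (44653 + (34880/3)/165)*(3531 - 3751) = (44653 + (34880/3)*(1/165))*(-220) = (44653 + 6976/99)*(-220) = (4427623/99)*(-220) = -88552460/9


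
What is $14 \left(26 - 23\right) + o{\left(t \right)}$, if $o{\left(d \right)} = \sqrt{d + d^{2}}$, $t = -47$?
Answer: $42 + \sqrt{2162} \approx 88.497$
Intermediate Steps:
$14 \left(26 - 23\right) + o{\left(t \right)} = 14 \left(26 - 23\right) + \sqrt{- 47 \left(1 - 47\right)} = 14 \cdot 3 + \sqrt{\left(-47\right) \left(-46\right)} = 42 + \sqrt{2162}$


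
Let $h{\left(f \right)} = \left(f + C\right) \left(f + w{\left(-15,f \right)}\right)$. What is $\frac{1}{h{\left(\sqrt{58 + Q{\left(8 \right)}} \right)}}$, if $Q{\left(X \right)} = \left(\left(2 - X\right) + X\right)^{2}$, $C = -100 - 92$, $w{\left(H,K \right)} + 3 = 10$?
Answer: $\frac{641}{239213} - \frac{185 \sqrt{62}}{478426} \approx -0.00036514$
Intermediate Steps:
$w{\left(H,K \right)} = 7$ ($w{\left(H,K \right)} = -3 + 10 = 7$)
$C = -192$
$Q{\left(X \right)} = 4$ ($Q{\left(X \right)} = 2^{2} = 4$)
$h{\left(f \right)} = \left(-192 + f\right) \left(7 + f\right)$ ($h{\left(f \right)} = \left(f - 192\right) \left(f + 7\right) = \left(-192 + f\right) \left(7 + f\right)$)
$\frac{1}{h{\left(\sqrt{58 + Q{\left(8 \right)}} \right)}} = \frac{1}{-1344 + \left(\sqrt{58 + 4}\right)^{2} - 185 \sqrt{58 + 4}} = \frac{1}{-1344 + \left(\sqrt{62}\right)^{2} - 185 \sqrt{62}} = \frac{1}{-1344 + 62 - 185 \sqrt{62}} = \frac{1}{-1282 - 185 \sqrt{62}}$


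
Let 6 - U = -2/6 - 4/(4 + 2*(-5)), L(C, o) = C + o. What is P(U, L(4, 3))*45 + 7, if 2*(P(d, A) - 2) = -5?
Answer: -31/2 ≈ -15.500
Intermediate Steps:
U = 17/3 (U = 6 - (-2/6 - 4/(4 + 2*(-5))) = 6 - (-2*1/6 - 4/(4 - 10)) = 6 - (-1/3 - 4/(-6)) = 6 - (-1/3 - 4*(-1/6)) = 6 - (-1/3 + 2/3) = 6 - 1*1/3 = 6 - 1/3 = 17/3 ≈ 5.6667)
P(d, A) = -1/2 (P(d, A) = 2 + (1/2)*(-5) = 2 - 5/2 = -1/2)
P(U, L(4, 3))*45 + 7 = -1/2*45 + 7 = -45/2 + 7 = -31/2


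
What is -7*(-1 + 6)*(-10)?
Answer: 350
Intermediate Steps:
-7*(-1 + 6)*(-10) = -7*5*(-10) = -35*(-10) = 350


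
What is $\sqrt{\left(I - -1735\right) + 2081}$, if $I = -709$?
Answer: $\sqrt{3107} \approx 55.74$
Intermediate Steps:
$\sqrt{\left(I - -1735\right) + 2081} = \sqrt{\left(-709 - -1735\right) + 2081} = \sqrt{\left(-709 + 1735\right) + 2081} = \sqrt{1026 + 2081} = \sqrt{3107}$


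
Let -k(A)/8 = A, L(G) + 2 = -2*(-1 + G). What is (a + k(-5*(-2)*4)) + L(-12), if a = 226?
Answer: -70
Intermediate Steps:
L(G) = -2*G (L(G) = -2 - 2*(-1 + G) = -2 + (2 - 2*G) = -2*G)
k(A) = -8*A
(a + k(-5*(-2)*4)) + L(-12) = (226 - 8*(-5*(-2))*4) - 2*(-12) = (226 - 80*4) + 24 = (226 - 8*40) + 24 = (226 - 320) + 24 = -94 + 24 = -70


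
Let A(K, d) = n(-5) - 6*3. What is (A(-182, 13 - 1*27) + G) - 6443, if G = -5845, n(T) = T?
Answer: -12311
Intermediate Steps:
A(K, d) = -23 (A(K, d) = -5 - 6*3 = -5 - 18 = -23)
(A(-182, 13 - 1*27) + G) - 6443 = (-23 - 5845) - 6443 = -5868 - 6443 = -12311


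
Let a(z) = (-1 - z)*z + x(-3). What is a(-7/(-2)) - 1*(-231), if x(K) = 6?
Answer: 885/4 ≈ 221.25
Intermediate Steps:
a(z) = 6 + z*(-1 - z) (a(z) = (-1 - z)*z + 6 = z*(-1 - z) + 6 = 6 + z*(-1 - z))
a(-7/(-2)) - 1*(-231) = (6 - (-7)/(-2) - (-7/(-2))²) - 1*(-231) = (6 - (-7)*(-1)/2 - (-7*(-½))²) + 231 = (6 - 1*7/2 - (7/2)²) + 231 = (6 - 7/2 - 1*49/4) + 231 = (6 - 7/2 - 49/4) + 231 = -39/4 + 231 = 885/4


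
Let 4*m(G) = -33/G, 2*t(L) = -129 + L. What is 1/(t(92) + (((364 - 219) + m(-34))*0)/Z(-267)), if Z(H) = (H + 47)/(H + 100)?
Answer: -2/37 ≈ -0.054054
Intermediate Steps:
t(L) = -129/2 + L/2 (t(L) = (-129 + L)/2 = -129/2 + L/2)
m(G) = -33/(4*G) (m(G) = (-33/G)/4 = -33/(4*G))
Z(H) = (47 + H)/(100 + H)
1/(t(92) + (((364 - 219) + m(-34))*0)/Z(-267)) = 1/((-129/2 + (1/2)*92) + (((364 - 219) - 33/4/(-34))*0)/(((47 - 267)/(100 - 267)))) = 1/((-129/2 + 46) + ((145 - 33/4*(-1/34))*0)/((-220/(-167)))) = 1/(-37/2 + ((145 + 33/136)*0)/((-1/167*(-220)))) = 1/(-37/2 + ((19753/136)*0)/(220/167)) = 1/(-37/2 + 0*(167/220)) = 1/(-37/2 + 0) = 1/(-37/2) = -2/37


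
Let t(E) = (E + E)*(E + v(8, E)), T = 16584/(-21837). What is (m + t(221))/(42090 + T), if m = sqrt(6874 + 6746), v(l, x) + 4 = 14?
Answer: 371600229/153183791 + 7279*sqrt(3405)/153183791 ≈ 2.4286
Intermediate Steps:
T = -5528/7279 (T = 16584*(-1/21837) = -5528/7279 ≈ -0.75945)
v(l, x) = 10 (v(l, x) = -4 + 14 = 10)
t(E) = 2*E*(10 + E) (t(E) = (E + E)*(E + 10) = (2*E)*(10 + E) = 2*E*(10 + E))
m = 2*sqrt(3405) (m = sqrt(13620) = 2*sqrt(3405) ≈ 116.70)
(m + t(221))/(42090 + T) = (2*sqrt(3405) + 2*221*(10 + 221))/(42090 - 5528/7279) = (2*sqrt(3405) + 2*221*231)/(306367582/7279) = (2*sqrt(3405) + 102102)*(7279/306367582) = (102102 + 2*sqrt(3405))*(7279/306367582) = 371600229/153183791 + 7279*sqrt(3405)/153183791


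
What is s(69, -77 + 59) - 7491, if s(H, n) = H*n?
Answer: -8733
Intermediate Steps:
s(69, -77 + 59) - 7491 = 69*(-77 + 59) - 7491 = 69*(-18) - 7491 = -1242 - 7491 = -8733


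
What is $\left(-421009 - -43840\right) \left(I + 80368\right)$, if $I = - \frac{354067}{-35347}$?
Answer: $- \frac{82429465709919}{2719} \approx -3.0316 \cdot 10^{10}$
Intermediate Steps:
$I = \frac{354067}{35347}$ ($I = \left(-354067\right) \left(- \frac{1}{35347}\right) = \frac{354067}{35347} \approx 10.017$)
$\left(-421009 - -43840\right) \left(I + 80368\right) = \left(-421009 - -43840\right) \left(\frac{354067}{35347} + 80368\right) = \left(-421009 + 43840\right) \frac{2841121763}{35347} = \left(-377169\right) \frac{2841121763}{35347} = - \frac{82429465709919}{2719}$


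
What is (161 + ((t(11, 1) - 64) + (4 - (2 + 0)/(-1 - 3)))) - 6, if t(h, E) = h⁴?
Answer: 29473/2 ≈ 14737.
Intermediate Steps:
(161 + ((t(11, 1) - 64) + (4 - (2 + 0)/(-1 - 3)))) - 6 = (161 + ((11⁴ - 64) + (4 - (2 + 0)/(-1 - 3)))) - 6 = (161 + ((14641 - 64) + (4 - 2/(-4)))) - 6 = (161 + (14577 + (4 - 2*(-1)/4))) - 6 = (161 + (14577 + (4 - 1*(-½)))) - 6 = (161 + (14577 + (4 + ½))) - 6 = (161 + (14577 + 9/2)) - 6 = (161 + 29163/2) - 6 = 29485/2 - 6 = 29473/2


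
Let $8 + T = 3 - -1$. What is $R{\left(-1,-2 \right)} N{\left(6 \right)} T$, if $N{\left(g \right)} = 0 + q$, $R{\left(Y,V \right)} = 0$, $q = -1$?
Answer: $0$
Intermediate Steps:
$T = -4$ ($T = -8 + \left(3 - -1\right) = -8 + \left(3 + 1\right) = -8 + 4 = -4$)
$N{\left(g \right)} = -1$ ($N{\left(g \right)} = 0 - 1 = -1$)
$R{\left(-1,-2 \right)} N{\left(6 \right)} T = 0 \left(-1\right) \left(-4\right) = 0 \left(-4\right) = 0$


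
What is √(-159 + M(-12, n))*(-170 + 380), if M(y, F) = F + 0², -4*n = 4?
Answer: 840*I*√10 ≈ 2656.3*I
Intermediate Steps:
n = -1 (n = -¼*4 = -1)
M(y, F) = F (M(y, F) = F + 0 = F)
√(-159 + M(-12, n))*(-170 + 380) = √(-159 - 1)*(-170 + 380) = √(-160)*210 = (4*I*√10)*210 = 840*I*√10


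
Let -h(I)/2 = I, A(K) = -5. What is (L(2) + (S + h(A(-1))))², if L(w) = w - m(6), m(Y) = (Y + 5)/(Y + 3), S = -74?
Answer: 323761/81 ≈ 3997.1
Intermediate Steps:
m(Y) = (5 + Y)/(3 + Y)
h(I) = -2*I
L(w) = -11/9 + w (L(w) = w - (5 + 6)/(3 + 6) = w - 11/9 = -11/9 + w)
(L(2) + (S + h(A(-1))))² = ((-11/9 + 2) + (-74 - 2*(-5)))² = (7/9 + (-74 + 10))² = (7/9 - 64)² = (-569/9)² = 323761/81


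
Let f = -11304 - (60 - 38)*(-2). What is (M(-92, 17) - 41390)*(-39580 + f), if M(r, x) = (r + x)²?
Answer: 1818292600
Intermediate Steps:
f = -11260 (f = -11304 - 22*(-2) = -11304 - 1*(-44) = -11304 + 44 = -11260)
(M(-92, 17) - 41390)*(-39580 + f) = ((-92 + 17)² - 41390)*(-39580 - 11260) = ((-75)² - 41390)*(-50840) = (5625 - 41390)*(-50840) = -35765*(-50840) = 1818292600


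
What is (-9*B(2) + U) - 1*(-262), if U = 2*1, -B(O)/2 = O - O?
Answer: 264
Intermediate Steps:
B(O) = 0 (B(O) = -2*(O - O) = -2*0 = 0)
U = 2
(-9*B(2) + U) - 1*(-262) = (-9*0 + 2) - 1*(-262) = (0 + 2) + 262 = 2 + 262 = 264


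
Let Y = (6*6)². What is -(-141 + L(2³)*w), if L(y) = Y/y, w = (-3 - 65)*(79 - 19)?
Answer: 661101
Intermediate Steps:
w = -4080 (w = -68*60 = -4080)
Y = 1296 (Y = 36² = 1296)
L(y) = 1296/y
-(-141 + L(2³)*w) = -(-141 + (1296/(2³))*(-4080)) = -(-141 + (1296/8)*(-4080)) = -(-141 + (1296*(⅛))*(-4080)) = -(-141 + 162*(-4080)) = -(-141 - 660960) = -1*(-661101) = 661101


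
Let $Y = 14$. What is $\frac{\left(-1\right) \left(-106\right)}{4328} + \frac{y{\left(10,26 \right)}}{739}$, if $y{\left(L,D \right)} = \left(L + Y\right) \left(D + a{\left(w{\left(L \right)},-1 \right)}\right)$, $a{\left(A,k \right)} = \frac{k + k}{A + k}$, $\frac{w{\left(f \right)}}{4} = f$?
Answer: $\frac{18028915}{20789548} \approx 0.86721$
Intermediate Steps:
$w{\left(f \right)} = 4 f$
$a{\left(A,k \right)} = \frac{2 k}{A + k}$
$y{\left(L,D \right)} = \left(14 + L\right) \left(D - \frac{2}{-1 + 4 L}\right)$ ($y{\left(L,D \right)} = \left(L + 14\right) \left(D + 2 \left(-1\right) \frac{1}{4 L - 1}\right) = \left(14 + L\right) \left(D + 2 \left(-1\right) \frac{1}{-1 + 4 L}\right) = \left(14 + L\right) \left(D - \frac{2}{-1 + 4 L}\right)$)
$\frac{\left(-1\right) \left(-106\right)}{4328} + \frac{y{\left(10,26 \right)}}{739} = \frac{\left(-1\right) \left(-106\right)}{4328} + \frac{\frac{1}{-1 + 4 \cdot 10} \left(-28 - 20 + 26 \left(-1 + 4 \cdot 10\right) \left(14 + 10\right)\right)}{739} = 106 \cdot \frac{1}{4328} + \frac{-28 - 20 + 26 \left(-1 + 40\right) 24}{-1 + 40} \cdot \frac{1}{739} = \frac{53}{2164} + \frac{-28 - 20 + 26 \cdot 39 \cdot 24}{39} \cdot \frac{1}{739} = \frac{53}{2164} + \frac{-28 - 20 + 24336}{39} \cdot \frac{1}{739} = \frac{53}{2164} + \frac{1}{39} \cdot 24288 \cdot \frac{1}{739} = \frac{53}{2164} + \frac{8096}{13} \cdot \frac{1}{739} = \frac{53}{2164} + \frac{8096}{9607} = \frac{18028915}{20789548}$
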